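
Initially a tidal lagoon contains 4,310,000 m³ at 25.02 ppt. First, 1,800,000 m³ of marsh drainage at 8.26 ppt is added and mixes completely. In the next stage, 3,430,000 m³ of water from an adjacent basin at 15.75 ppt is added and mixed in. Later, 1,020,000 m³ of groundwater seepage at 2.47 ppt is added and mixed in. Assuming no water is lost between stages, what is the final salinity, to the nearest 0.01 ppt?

Salt balance:
Initial salt = 4,310,000×25.02 = 107,836,200
After stage 1: salt = 107,836,200 + 1,800,000×8.26 = 122,704,200; volume = 6,110,000 m³; S = 20.083 ppt
After stage 2: salt = 122,704,200 + 3,430,000×15.75 = 176,726,700; volume = 9,540,000 m³; S = 18.525 ppt
After stage 3: salt = 176,726,700 + 1,020,000×2.47 = 179,246,100; volume = 10,560,000 m³
S = 179,246,100 / 10,560,000 = 16.9741 ppt

16.97 ppt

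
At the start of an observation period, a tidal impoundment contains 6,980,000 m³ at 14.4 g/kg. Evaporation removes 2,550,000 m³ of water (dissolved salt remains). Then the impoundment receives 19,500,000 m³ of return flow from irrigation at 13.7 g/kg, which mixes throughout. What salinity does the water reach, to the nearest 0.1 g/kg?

15.4 g/kg

After evaporation: salt = 6,980,000×14.4 = 100,512,000; volume = 6,980,000 − 2,550,000 = 4,430,000 m³
After mixing: salt = 100,512,000 + 19,500,000×13.7 = 367,662,000; volume = 4,430,000 + 19,500,000 = 23,930,000 m³
S = 367,662,000 / 23,930,000 = 15.3641 g/kg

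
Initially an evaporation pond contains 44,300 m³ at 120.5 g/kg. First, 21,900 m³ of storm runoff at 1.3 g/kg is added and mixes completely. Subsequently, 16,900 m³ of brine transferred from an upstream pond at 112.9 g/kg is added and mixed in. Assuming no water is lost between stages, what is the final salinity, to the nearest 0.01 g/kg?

Salt balance:
Initial salt = 44,300×120.5 = 5,338,150
After stage 1: salt = 5,338,150 + 21,900×1.3 = 5,366,620; volume = 66,200 m³; S = 81.067 g/kg
After stage 2: salt = 5,366,620 + 16,900×112.9 = 7,274,630; volume = 83,100 m³
S = 7,274,630 / 83,100 = 87.5407 g/kg

87.54 g/kg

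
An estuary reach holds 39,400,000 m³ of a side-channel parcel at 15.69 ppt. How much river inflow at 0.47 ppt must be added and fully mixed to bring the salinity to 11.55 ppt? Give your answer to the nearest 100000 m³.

Salt balance: 39,400,000×15.69 + V×0.47 = (39,400,000+V)×11.55
618,186,000 + 0.47V = 455,070,000 + 11.55V
163,116,000 = 11.08V
V = 14,721,660.65 m³

14700000 m³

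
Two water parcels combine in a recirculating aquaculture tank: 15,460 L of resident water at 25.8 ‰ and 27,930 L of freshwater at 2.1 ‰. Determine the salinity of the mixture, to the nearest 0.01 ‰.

10.54 ‰

Salt balance:
salt = 15,460×25.8 + 27,930×2.1 = 398,868 + 58,653 = 457,521
volume = 15,460 + 27,930 = 43,390 L
S = 457,521 / 43,390 = 10.5444 ‰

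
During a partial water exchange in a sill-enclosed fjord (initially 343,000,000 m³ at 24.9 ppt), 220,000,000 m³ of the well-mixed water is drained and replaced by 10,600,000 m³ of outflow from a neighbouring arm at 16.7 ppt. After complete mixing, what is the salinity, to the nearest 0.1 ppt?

24.2 ppt

Remaining after removal: 123,000,000 m³ at 24.9 ppt (salt = 3,062,700,000)
After addition: salt = 3,062,700,000 + 10,600,000×16.7 = 3,239,720,000; volume = 133,600,000 m³
S = 3,239,720,000 / 133,600,000 = 24.2494 ppt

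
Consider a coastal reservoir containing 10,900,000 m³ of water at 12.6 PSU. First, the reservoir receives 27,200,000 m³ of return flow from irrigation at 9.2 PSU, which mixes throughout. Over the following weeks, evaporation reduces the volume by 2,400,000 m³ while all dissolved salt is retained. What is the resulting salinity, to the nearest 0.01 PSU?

10.86 PSU

After mixing: salt = 10,900,000×12.6 + 27,200,000×9.2 = 387,580,000; volume = 38,100,000 m³
After evaporation: salt unchanged = 387,580,000; volume = 38,100,000 − 2,400,000 = 35,700,000 m³
S = 387,580,000 / 35,700,000 = 10.8566 PSU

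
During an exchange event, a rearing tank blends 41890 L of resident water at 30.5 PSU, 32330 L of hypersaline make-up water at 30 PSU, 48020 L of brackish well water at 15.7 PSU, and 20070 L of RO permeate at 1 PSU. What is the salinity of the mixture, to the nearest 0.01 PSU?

21.23 PSU

By conservation of dissolved salt,
salt = 41,890×30.5 + 32,330×30 + 48,020×15.7 + 20,070×1 = 1,277,645 + 969,900 + 753,914 + 20,070 = 3,021,529
volume = 41,890 + 32,330 + 48,020 + 20,070 = 142,310 L
S = 3,021,529 / 142,310 = 21.232 PSU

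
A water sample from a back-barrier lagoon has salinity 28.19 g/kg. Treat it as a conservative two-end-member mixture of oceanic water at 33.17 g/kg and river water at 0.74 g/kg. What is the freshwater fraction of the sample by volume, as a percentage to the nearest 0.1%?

Let f be the freshwater fraction. Salt balance per unit volume:
f×0.74 + (1−f)×33.17 = 28.19
f = (33.17 − 28.19) / (33.17 − 0.74) = 4.98/32.43 = 0.1536

15.4%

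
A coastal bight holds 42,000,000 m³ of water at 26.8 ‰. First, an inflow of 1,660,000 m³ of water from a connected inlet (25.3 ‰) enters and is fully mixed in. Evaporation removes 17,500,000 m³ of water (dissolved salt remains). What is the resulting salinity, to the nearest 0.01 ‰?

44.63 ‰

After mixing: salt = 42,000,000×26.8 + 1,660,000×25.3 = 1,167,598,000; volume = 43,660,000 m³
After evaporation: salt unchanged = 1,167,598,000; volume = 43,660,000 − 17,500,000 = 26,160,000 m³
S = 1,167,598,000 / 26,160,000 = 44.633 ‰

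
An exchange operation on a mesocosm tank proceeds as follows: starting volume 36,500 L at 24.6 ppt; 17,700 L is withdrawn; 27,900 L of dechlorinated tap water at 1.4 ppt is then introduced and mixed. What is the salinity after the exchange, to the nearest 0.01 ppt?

10.74 ppt

Remaining after removal: 18,800 L at 24.6 ppt (salt = 462,480)
After addition: salt = 462,480 + 27,900×1.4 = 501,540; volume = 46,700 L
S = 501,540 / 46,700 = 10.7396 ppt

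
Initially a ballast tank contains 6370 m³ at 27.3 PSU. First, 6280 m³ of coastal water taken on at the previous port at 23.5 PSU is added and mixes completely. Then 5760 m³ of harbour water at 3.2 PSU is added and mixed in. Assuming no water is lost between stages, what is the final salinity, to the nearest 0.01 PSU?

18.46 PSU

Conserving salt mass:
Initial salt = 6,370×27.3 = 173,901
After stage 1: salt = 173,901 + 6,280×23.5 = 321,481; volume = 12,650 m³; S = 25.414 PSU
After stage 2: salt = 321,481 + 5,760×3.2 = 339,913; volume = 18,410 m³
S = 339,913 / 18,410 = 18.4635 PSU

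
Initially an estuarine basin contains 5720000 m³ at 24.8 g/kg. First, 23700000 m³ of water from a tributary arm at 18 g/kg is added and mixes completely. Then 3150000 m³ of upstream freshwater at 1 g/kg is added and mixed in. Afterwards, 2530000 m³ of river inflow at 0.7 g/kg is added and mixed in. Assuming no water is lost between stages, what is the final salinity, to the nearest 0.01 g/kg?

16.34 g/kg

Salt balance:
Initial salt = 5,720,000×24.8 = 141,856,000
After stage 1: salt = 141,856,000 + 23,700,000×18 = 568,456,000; volume = 29,420,000 m³; S = 19.322 g/kg
After stage 2: salt = 568,456,000 + 3,150,000×1 = 571,606,000; volume = 32,570,000 m³; S = 17.55 g/kg
After stage 3: salt = 571,606,000 + 2,530,000×0.7 = 573,377,000; volume = 35,100,000 m³
S = 573,377,000 / 35,100,000 = 16.3355 g/kg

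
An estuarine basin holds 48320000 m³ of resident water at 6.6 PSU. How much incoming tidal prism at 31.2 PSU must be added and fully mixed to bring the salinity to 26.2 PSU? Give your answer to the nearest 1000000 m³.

Salt balance: 48,320,000×6.6 + V×31.2 = (48,320,000+V)×26.2
318,912,000 + 31.2V = 1,265,984,000 + 26.2V
947,072,000 = 5V
V = 189,414,400 m³

189000000 m³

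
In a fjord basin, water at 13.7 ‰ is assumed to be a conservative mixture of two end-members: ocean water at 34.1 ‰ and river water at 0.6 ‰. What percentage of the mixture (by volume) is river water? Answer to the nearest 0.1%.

60.9%

Let f be the freshwater fraction. Salt balance per unit volume:
f×0.6 + (1−f)×34.1 = 13.7
f = (34.1 − 13.7) / (34.1 − 0.6) = 20.4/33.5 = 0.609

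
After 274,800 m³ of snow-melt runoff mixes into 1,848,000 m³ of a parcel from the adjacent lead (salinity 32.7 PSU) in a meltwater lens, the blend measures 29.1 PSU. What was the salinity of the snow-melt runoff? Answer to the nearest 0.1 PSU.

Salt balance: 1,848,000×32.7 + 274,800×S = 2,122,800×29.1
60,429,600 + 274,800·S = 61,773,480
S = (61,773,480 − 60,429,600) / 274,800 = 4.8904 PSU

4.9 PSU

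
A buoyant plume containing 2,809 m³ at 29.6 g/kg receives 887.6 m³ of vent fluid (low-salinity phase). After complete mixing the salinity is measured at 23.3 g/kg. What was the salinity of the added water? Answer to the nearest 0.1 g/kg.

3.4 g/kg

Salt balance: 2,809×29.6 + 887.6×S = 3,696.6×23.3
83,146.4 + 887.6·S = 86,130.78
S = (86,130.78 − 83,146.4) / 887.6 = 3.3623 g/kg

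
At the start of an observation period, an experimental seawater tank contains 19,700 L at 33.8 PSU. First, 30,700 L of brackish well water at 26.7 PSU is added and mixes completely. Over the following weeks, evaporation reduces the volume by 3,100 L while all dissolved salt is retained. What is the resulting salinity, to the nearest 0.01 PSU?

31.41 PSU

After mixing: salt = 19,700×33.8 + 30,700×26.7 = 1,485,550; volume = 50,400 L
After evaporation: salt unchanged = 1,485,550; volume = 50,400 − 3,100 = 47,300 L
S = 1,485,550 / 47,300 = 31.407 PSU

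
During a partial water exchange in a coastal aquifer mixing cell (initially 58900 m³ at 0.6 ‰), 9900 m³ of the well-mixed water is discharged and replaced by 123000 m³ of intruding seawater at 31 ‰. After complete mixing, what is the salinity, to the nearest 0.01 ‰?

Remaining after removal: 49,000 m³ at 0.6 ‰ (salt = 29,400)
After addition: salt = 29,400 + 123,000×31 = 3,842,400; volume = 172,000 m³
S = 3,842,400 / 172,000 = 22.3395 ‰

22.34 ‰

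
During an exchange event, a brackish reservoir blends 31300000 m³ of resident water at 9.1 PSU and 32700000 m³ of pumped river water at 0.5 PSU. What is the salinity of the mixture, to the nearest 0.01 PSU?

4.71 PSU

Total salt / total volume:
salt = 31,300,000×9.1 + 32,700,000×0.5 = 284,830,000 + 16,350,000 = 301,180,000
volume = 31,300,000 + 32,700,000 = 64,000,000 m³
S = 301,180,000 / 64,000,000 = 4.7059 PSU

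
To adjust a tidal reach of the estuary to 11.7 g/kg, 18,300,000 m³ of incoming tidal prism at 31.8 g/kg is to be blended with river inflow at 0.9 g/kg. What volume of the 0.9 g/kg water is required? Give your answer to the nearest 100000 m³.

Salt balance: 18,300,000×31.8 + V×0.9 = (18,300,000+V)×11.7
581,940,000 + 0.9V = 214,110,000 + 11.7V
367,830,000 = 10.8V
V = 34,058,333.33 m³

34100000 m³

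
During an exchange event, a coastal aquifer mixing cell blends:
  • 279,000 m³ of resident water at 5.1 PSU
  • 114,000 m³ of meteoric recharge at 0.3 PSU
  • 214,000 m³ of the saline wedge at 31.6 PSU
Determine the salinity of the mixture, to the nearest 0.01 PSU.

Mass of salt is conserved:
salt = 279,000×5.1 + 114,000×0.3 + 214,000×31.6 = 1,422,900 + 34,200 + 6,762,400 = 8,219,500
volume = 279,000 + 114,000 + 214,000 = 607,000 m³
S = 8,219,500 / 607,000 = 13.5412 PSU

13.54 PSU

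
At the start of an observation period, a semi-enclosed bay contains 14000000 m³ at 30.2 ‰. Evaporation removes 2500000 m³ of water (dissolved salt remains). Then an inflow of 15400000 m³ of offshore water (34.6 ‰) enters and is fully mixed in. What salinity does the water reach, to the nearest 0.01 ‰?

35.53 ‰

After evaporation: salt = 14,000,000×30.2 = 422,800,000; volume = 14,000,000 − 2,500,000 = 11,500,000 m³
After mixing: salt = 422,800,000 + 15,400,000×34.6 = 955,640,000; volume = 11,500,000 + 15,400,000 = 26,900,000 m³
S = 955,640,000 / 26,900,000 = 35.5257 ‰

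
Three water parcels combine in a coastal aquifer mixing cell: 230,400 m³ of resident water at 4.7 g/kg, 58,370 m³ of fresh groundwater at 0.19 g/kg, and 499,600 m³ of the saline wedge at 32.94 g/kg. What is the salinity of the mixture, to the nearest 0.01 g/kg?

22.26 g/kg

Weighted by volume,
salt = 230,400×4.7 + 58,370×0.19 + 499,600×32.94 = 1,082,880 + 11,090.3 + 16,456,824 = 17,550,794.3
volume = 230,400 + 58,370 + 499,600 = 788,370 m³
S = 17,550,794.3 / 788,370 = 22.2621 g/kg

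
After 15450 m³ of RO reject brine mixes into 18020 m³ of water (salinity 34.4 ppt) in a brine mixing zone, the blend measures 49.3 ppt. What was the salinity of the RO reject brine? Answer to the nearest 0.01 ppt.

Salt balance: 18,020×34.4 + 15,450×S = 33,470×49.3
619,888 + 15,450·S = 1,650,071
S = (1,650,071 − 619,888) / 15,450 = 66.6785 ppt

66.68 ppt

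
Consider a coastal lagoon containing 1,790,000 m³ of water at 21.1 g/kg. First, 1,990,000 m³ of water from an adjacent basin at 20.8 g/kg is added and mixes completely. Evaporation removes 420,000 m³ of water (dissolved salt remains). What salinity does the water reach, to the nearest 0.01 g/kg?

After mixing: salt = 1,790,000×21.1 + 1,990,000×20.8 = 79,161,000; volume = 3,780,000 m³
After evaporation: salt unchanged = 79,161,000; volume = 3,780,000 − 420,000 = 3,360,000 m³
S = 79,161,000 / 3,360,000 = 23.5598 g/kg

23.56 g/kg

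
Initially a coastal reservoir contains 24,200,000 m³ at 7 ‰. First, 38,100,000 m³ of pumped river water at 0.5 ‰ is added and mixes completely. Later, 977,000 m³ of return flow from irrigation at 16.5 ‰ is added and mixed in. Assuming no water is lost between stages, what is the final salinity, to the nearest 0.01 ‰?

3.23 ‰

By conservation of dissolved salt,
Initial salt = 24,200,000×7 = 169,400,000
After stage 1: salt = 169,400,000 + 38,100,000×0.5 = 188,450,000; volume = 62,300,000 m³; S = 3.025 ‰
After stage 2: salt = 188,450,000 + 977,000×16.5 = 204,570,500; volume = 63,277,000 m³
S = 204,570,500 / 63,277,000 = 3.2329 ‰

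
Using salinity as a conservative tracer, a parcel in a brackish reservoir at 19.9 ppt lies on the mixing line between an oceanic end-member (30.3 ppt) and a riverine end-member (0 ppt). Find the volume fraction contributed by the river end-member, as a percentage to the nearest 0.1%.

34.3%

Let f be the freshwater fraction. Salt balance per unit volume:
f×0 + (1−f)×30.3 = 19.9
f = (30.3 − 19.9) / (30.3 − 0) = 10.4/30.3 = 0.3432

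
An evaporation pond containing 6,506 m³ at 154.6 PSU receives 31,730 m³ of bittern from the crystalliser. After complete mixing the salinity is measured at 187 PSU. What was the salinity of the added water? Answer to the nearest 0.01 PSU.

193.64 PSU

Salt balance: 6,506×154.6 + 31,730×S = 38,236×187
1,005,827.6 + 31,730·S = 7,150,132
S = (7,150,132 − 1,005,827.6) / 31,730 = 193.6434 PSU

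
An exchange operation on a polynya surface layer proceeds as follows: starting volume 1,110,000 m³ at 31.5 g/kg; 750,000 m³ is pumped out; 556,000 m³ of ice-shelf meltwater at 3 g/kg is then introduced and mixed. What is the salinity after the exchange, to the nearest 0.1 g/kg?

Remaining after removal: 360,000 m³ at 31.5 g/kg (salt = 11,340,000)
After addition: salt = 11,340,000 + 556,000×3 = 13,008,000; volume = 916,000 m³
S = 13,008,000 / 916,000 = 14.2009 g/kg

14.2 g/kg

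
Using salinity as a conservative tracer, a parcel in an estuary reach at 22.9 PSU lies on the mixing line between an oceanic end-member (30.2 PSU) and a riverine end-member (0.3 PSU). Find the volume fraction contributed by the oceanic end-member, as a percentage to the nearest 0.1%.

Let g be the oceanic fraction. Salt balance per unit volume:
g×30.2 + (1−g)×0.3 = 22.9
g = (22.9 − 0.3) / (30.2 − 0.3) = 22.6/29.9 = 0.7559

75.6%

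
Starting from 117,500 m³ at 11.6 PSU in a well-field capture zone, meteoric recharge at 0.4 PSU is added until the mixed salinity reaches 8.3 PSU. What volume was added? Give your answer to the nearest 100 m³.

49100 m³

Salt balance: 117,500×11.6 + V×0.4 = (117,500+V)×8.3
1,363,000 + 0.4V = 975,250 + 8.3V
387,750 = 7.9V
V = 49,082.28 m³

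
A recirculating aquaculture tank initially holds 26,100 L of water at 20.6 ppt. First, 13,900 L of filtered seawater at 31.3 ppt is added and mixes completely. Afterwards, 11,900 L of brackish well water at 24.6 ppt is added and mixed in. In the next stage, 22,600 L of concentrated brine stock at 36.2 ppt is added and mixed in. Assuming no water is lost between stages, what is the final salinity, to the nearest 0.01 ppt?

Total salt / total volume:
Initial salt = 26,100×20.6 = 537,660
After stage 1: salt = 537,660 + 13,900×31.3 = 972,730; volume = 40,000 L; S = 24.318 ppt
After stage 2: salt = 972,730 + 11,900×24.6 = 1,265,470; volume = 51,900 L; S = 24.383 ppt
After stage 3: salt = 1,265,470 + 22,600×36.2 = 2,083,590; volume = 74,500 L
S = 2,083,590 / 74,500 = 27.9677 ppt

27.97 ppt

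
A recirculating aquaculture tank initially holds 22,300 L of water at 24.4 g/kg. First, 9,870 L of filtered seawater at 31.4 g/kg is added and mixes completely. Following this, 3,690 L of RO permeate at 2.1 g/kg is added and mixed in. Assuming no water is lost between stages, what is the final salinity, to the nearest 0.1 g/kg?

By conservation of dissolved salt,
Initial salt = 22,300×24.4 = 544,120
After stage 1: salt = 544,120 + 9,870×31.4 = 854,038; volume = 32,170 L; S = 26.548 g/kg
After stage 2: salt = 854,038 + 3,690×2.1 = 861,787; volume = 35,860 L
S = 861,787 / 35,860 = 24.032 g/kg

24.0 g/kg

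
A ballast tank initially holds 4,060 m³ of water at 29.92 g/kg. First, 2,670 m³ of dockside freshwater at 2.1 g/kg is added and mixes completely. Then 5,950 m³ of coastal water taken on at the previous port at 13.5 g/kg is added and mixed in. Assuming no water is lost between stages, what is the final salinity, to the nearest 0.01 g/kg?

16.36 g/kg

Salt balance:
Initial salt = 4,060×29.92 = 121,475.2
After stage 1: salt = 121,475.2 + 2,670×2.1 = 127,082.2; volume = 6,730 m³; S = 18.883 g/kg
After stage 2: salt = 127,082.2 + 5,950×13.5 = 207,407.2; volume = 12,680 m³
S = 207,407.2 / 12,680 = 16.357 g/kg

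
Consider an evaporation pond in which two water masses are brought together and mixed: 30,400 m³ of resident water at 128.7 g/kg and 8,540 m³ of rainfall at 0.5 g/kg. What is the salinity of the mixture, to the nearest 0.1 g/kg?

Total salt / total volume:
salt = 30,400×128.7 + 8,540×0.5 = 3,912,480 + 4,270 = 3,916,750
volume = 30,400 + 8,540 = 38,940 m³
S = 3,916,750 / 38,940 = 100.584 g/kg

100.6 g/kg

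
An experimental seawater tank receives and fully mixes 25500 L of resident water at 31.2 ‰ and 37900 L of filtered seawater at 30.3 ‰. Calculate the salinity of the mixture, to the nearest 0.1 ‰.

30.7 ‰

Weighted by volume,
salt = 25,500×31.2 + 37,900×30.3 = 795,600 + 1,148,370 = 1,943,970
volume = 25,500 + 37,900 = 63,400 L
S = 1,943,970 / 63,400 = 30.662 ‰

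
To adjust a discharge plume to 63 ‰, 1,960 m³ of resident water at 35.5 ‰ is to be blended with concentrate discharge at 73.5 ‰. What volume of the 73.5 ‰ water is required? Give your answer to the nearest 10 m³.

Salt balance: 1,960×35.5 + V×73.5 = (1,960+V)×63
69,580 + 73.5V = 123,480 + 63V
53,900 = 10.5V
V = 5,133.33 m³

5130 m³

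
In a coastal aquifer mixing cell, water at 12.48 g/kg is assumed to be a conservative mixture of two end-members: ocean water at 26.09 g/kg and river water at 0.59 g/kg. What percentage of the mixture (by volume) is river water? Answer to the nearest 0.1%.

53.4%

Let f be the freshwater fraction. Salt balance per unit volume:
f×0.59 + (1−f)×26.09 = 12.48
f = (26.09 − 12.48) / (26.09 − 0.59) = 13.61/25.5 = 0.5337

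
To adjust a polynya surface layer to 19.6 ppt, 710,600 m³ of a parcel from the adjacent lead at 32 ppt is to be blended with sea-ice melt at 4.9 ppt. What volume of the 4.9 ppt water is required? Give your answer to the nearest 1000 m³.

599000 m³

Salt balance: 710,600×32 + V×4.9 = (710,600+V)×19.6
22,739,200 + 4.9V = 13,927,760 + 19.6V
8,811,440 = 14.7V
V = 599,417.69 m³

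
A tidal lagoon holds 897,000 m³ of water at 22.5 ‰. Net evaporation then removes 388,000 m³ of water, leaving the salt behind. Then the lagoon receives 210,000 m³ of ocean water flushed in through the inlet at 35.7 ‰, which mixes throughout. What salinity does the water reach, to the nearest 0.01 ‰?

38.50 ‰

After evaporation: salt = 897,000×22.5 = 20,182,500; volume = 897,000 − 388,000 = 509,000 m³
After mixing: salt = 20,182,500 + 210,000×35.7 = 27,679,500; volume = 509,000 + 210,000 = 719,000 m³
S = 27,679,500 / 719,000 = 38.4972 ‰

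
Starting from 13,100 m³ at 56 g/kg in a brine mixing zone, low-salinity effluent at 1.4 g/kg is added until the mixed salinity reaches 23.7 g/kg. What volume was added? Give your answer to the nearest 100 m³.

19000 m³

Salt balance: 13,100×56 + V×1.4 = (13,100+V)×23.7
733,600 + 1.4V = 310,470 + 23.7V
423,130 = 22.3V
V = 18,974.44 m³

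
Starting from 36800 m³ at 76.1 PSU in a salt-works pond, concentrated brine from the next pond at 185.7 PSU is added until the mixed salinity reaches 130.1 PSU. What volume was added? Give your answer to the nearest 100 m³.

35700 m³

Salt balance: 36,800×76.1 + V×185.7 = (36,800+V)×130.1
2,800,480 + 185.7V = 4,787,680 + 130.1V
1,987,200 = 55.6V
V = 35,741.01 m³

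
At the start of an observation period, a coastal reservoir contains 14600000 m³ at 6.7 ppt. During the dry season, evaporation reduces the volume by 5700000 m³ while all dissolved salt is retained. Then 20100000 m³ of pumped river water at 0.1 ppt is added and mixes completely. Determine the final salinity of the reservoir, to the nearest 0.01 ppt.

3.44 ppt

After evaporation: salt = 14,600,000×6.7 = 97,820,000; volume = 14,600,000 − 5,700,000 = 8,900,000 m³
After mixing: salt = 97,820,000 + 20,100,000×0.1 = 99,830,000; volume = 8,900,000 + 20,100,000 = 29,000,000 m³
S = 99,830,000 / 29,000,000 = 3.4424 ppt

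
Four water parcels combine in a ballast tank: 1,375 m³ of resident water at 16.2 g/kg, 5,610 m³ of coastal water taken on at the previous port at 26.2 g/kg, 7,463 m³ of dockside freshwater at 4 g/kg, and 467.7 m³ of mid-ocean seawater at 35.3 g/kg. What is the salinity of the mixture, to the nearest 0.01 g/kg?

14.46 g/kg

By conservation of dissolved salt,
salt = 1,375×16.2 + 5,610×26.2 + 7,463×4 + 467.7×35.3 = 22,275 + 146,982 + 29,852 + 16,509.81 = 215,618.81
volume = 1,375 + 5,610 + 7,463 + 467.7 = 14,915.7 m³
S = 215,618.81 / 14,915.7 = 14.4558 g/kg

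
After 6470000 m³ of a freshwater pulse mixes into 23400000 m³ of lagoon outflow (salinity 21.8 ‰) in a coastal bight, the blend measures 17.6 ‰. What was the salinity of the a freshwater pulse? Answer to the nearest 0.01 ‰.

2.41 ‰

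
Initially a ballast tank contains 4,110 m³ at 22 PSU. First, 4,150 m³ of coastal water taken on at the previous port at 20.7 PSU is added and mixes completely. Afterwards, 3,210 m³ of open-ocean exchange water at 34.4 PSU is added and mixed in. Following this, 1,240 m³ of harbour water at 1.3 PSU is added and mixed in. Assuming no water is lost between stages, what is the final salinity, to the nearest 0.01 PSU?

22.69 PSU

Conserving salt mass:
Initial salt = 4,110×22 = 90,420
After stage 1: salt = 90,420 + 4,150×20.7 = 176,325; volume = 8,260 m³; S = 21.347 PSU
After stage 2: salt = 176,325 + 3,210×34.4 = 286,749; volume = 11,470 m³; S = 25 PSU
After stage 3: salt = 286,749 + 1,240×1.3 = 288,361; volume = 12,710 m³
S = 288,361 / 12,710 = 22.6877 PSU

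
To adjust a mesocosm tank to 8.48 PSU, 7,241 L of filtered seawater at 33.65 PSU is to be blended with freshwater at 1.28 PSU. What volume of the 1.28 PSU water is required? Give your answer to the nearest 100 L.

25300 L

Salt balance: 7,241×33.65 + V×1.28 = (7,241+V)×8.48
243,659.65 + 1.28V = 61,403.68 + 8.48V
182,255.97 = 7.2V
V = 25,313.33 L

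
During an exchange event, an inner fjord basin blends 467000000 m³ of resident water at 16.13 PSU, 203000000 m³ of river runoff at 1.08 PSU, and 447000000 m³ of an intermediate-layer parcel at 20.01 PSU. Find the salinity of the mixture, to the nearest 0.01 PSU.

Conserving salt mass:
salt = 467,000,000×16.13 + 203,000,000×1.08 + 447,000,000×20.01 = 7,532,710,000 + 219,240,000 + 8,944,470,000 = 16,696,420,000
volume = 467,000,000 + 203,000,000 + 447,000,000 = 1,117,000,000 m³
S = 16,696,420,000 / 1,117,000,000 = 14.9476 PSU

14.95 PSU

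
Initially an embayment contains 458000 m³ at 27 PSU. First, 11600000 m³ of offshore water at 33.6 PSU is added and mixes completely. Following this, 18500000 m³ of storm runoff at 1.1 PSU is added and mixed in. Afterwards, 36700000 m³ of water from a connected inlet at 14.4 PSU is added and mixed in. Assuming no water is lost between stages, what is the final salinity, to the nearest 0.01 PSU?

Salt balance:
Initial salt = 458,000×27 = 12,366,000
After stage 1: salt = 12,366,000 + 11,600,000×33.6 = 402,126,000; volume = 12,058,000 m³; S = 33.349 PSU
After stage 2: salt = 402,126,000 + 18,500,000×1.1 = 422,476,000; volume = 30,558,000 m³; S = 13.825 PSU
After stage 3: salt = 422,476,000 + 36,700,000×14.4 = 950,956,000; volume = 67,258,000 m³
S = 950,956,000 / 67,258,000 = 14.1389 PSU

14.14 PSU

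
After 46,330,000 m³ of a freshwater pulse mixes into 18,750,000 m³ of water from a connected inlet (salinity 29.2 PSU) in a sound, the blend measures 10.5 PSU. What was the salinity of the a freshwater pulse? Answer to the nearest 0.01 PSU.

2.93 PSU

Salt balance: 18,750,000×29.2 + 46,330,000×S = 65,080,000×10.5
547,500,000 + 46,330,000·S = 683,340,000
S = (683,340,000 − 547,500,000) / 46,330,000 = 2.932 PSU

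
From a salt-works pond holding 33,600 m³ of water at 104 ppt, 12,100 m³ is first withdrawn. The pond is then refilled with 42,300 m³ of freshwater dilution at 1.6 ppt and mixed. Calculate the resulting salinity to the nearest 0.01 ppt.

Remaining after removal: 21,500 m³ at 104 ppt (salt = 2,236,000)
After addition: salt = 2,236,000 + 42,300×1.6 = 2,303,680; volume = 63,800 m³
S = 2,303,680 / 63,800 = 36.1078 ppt

36.11 ppt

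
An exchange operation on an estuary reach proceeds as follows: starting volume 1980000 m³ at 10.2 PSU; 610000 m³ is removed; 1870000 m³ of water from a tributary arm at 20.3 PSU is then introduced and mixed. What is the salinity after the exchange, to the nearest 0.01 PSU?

Remaining after removal: 1,370,000 m³ at 10.2 PSU (salt = 13,974,000)
After addition: salt = 13,974,000 + 1,870,000×20.3 = 51,935,000; volume = 3,240,000 m³
S = 51,935,000 / 3,240,000 = 16.0293 PSU

16.03 PSU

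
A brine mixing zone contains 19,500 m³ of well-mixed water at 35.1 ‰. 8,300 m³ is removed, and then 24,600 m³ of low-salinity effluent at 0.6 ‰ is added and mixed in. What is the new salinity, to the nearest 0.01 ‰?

11.39 ‰

Remaining after removal: 11,200 m³ at 35.1 ‰ (salt = 393,120)
After addition: salt = 393,120 + 24,600×0.6 = 407,880; volume = 35,800 m³
S = 407,880 / 35,800 = 11.3933 ‰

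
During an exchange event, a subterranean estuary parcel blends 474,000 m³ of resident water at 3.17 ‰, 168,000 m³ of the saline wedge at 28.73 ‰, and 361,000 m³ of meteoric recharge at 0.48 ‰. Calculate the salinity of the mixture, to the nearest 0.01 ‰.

6.48 ‰

Weighted by volume,
salt = 474,000×3.17 + 168,000×28.73 + 361,000×0.48 = 1,502,580 + 4,826,640 + 173,280 = 6,502,500
volume = 474,000 + 168,000 + 361,000 = 1,003,000 m³
S = 6,502,500 / 1,003,000 = 6.4831 ‰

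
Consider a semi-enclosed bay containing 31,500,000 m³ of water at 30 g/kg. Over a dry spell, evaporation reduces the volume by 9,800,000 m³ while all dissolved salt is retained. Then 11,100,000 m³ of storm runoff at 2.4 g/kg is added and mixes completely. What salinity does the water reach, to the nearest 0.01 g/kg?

After evaporation: salt = 31,500,000×30 = 945,000,000; volume = 31,500,000 − 9,800,000 = 21,700,000 m³
After mixing: salt = 945,000,000 + 11,100,000×2.4 = 971,640,000; volume = 21,700,000 + 11,100,000 = 32,800,000 m³
S = 971,640,000 / 32,800,000 = 29.6232 g/kg

29.62 g/kg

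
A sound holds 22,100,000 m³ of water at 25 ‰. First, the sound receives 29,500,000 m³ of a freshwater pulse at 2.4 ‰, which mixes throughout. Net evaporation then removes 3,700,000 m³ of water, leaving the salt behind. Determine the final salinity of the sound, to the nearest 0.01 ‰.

13.01 ‰

After mixing: salt = 22,100,000×25 + 29,500,000×2.4 = 623,300,000; volume = 51,600,000 m³
After evaporation: salt unchanged = 623,300,000; volume = 51,600,000 − 3,700,000 = 47,900,000 m³
S = 623,300,000 / 47,900,000 = 13.0125 ‰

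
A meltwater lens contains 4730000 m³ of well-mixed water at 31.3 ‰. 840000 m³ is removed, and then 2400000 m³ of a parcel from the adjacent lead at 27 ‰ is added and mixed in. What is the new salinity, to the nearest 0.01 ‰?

29.66 ‰

Remaining after removal: 3,890,000 m³ at 31.3 ‰ (salt = 121,757,000)
After addition: salt = 121,757,000 + 2,400,000×27 = 186,557,000; volume = 6,290,000 m³
S = 186,557,000 / 6,290,000 = 29.6593 ‰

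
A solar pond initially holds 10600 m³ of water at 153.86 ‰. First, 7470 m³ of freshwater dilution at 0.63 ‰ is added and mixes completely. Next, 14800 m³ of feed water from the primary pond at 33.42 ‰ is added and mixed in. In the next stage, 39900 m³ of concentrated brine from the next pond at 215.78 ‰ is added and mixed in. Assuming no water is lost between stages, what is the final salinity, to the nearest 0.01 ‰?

147.59 ‰

Weighted by volume,
Initial salt = 10,600×153.86 = 1,630,916
After stage 1: salt = 1,630,916 + 7,470×0.63 = 1,635,622.1; volume = 18,070 m³; S = 90.516 ‰
After stage 2: salt = 1,635,622.1 + 14,800×33.42 = 2,130,238.1; volume = 32,870 m³; S = 64.808 ‰
After stage 3: salt = 2,130,238.1 + 39,900×215.78 = 10,739,860.1; volume = 72,770 m³
S = 10,739,860.1 / 72,770 = 147.5864 ‰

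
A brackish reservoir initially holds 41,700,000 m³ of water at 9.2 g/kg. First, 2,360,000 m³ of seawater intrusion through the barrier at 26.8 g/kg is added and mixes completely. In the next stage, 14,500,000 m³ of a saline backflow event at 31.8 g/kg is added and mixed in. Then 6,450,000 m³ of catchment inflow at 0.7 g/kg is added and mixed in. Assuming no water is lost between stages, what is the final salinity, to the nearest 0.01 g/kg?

Total salt / total volume:
Initial salt = 41,700,000×9.2 = 383,640,000
After stage 1: salt = 383,640,000 + 2,360,000×26.8 = 446,888,000; volume = 44,060,000 m³; S = 10.143 g/kg
After stage 2: salt = 446,888,000 + 14,500,000×31.8 = 907,988,000; volume = 58,560,000 m³; S = 15.505 g/kg
After stage 3: salt = 907,988,000 + 6,450,000×0.7 = 912,503,000; volume = 65,010,000 m³
S = 912,503,000 / 65,010,000 = 14.0363 g/kg

14.04 g/kg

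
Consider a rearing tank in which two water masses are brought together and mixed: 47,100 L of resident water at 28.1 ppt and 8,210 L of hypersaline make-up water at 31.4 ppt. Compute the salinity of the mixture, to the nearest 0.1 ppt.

28.6 ppt

Weighted by volume,
salt = 47,100×28.1 + 8,210×31.4 = 1,323,510 + 257,794 = 1,581,304
volume = 47,100 + 8,210 = 55,310 L
S = 1,581,304 / 55,310 = 28.59 ppt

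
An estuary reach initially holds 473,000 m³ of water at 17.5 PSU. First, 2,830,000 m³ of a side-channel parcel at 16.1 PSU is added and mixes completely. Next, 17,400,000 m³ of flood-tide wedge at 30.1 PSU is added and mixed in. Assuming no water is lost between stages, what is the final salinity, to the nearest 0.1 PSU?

27.9 PSU

Conserving salt mass:
Initial salt = 473,000×17.5 = 8,277,500
After stage 1: salt = 8,277,500 + 2,830,000×16.1 = 53,840,500; volume = 3,303,000 m³; S = 16.3 PSU
After stage 2: salt = 53,840,500 + 17,400,000×30.1 = 577,580,500; volume = 20,703,000 m³
S = 577,580,500 / 20,703,000 = 27.8984 PSU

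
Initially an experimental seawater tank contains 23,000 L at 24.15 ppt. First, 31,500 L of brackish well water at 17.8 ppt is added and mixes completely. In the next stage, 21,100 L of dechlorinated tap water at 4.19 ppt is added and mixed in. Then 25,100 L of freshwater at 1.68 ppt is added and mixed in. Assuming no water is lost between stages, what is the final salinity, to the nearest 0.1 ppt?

12.4 ppt

Conserving salt mass:
Initial salt = 23,000×24.15 = 555,450
After stage 1: salt = 555,450 + 31,500×17.8 = 1,116,150; volume = 54,500 L; S = 20.48 ppt
After stage 2: salt = 1,116,150 + 21,100×4.19 = 1,204,559; volume = 75,600 L; S = 15.933 ppt
After stage 3: salt = 1,204,559 + 25,100×1.68 = 1,246,727; volume = 100,700 L
S = 1,246,727 / 100,700 = 12.3806 ppt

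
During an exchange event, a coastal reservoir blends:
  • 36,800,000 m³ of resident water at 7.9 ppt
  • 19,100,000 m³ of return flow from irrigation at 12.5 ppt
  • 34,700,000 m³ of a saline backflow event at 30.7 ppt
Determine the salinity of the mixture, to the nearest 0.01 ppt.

17.60 ppt

Total salt / total volume:
salt = 36,800,000×7.9 + 19,100,000×12.5 + 34,700,000×30.7 = 290,720,000 + 238,750,000 + 1,065,290,000 = 1,594,760,000
volume = 36,800,000 + 19,100,000 + 34,700,000 = 90,600,000 m³
S = 1,594,760,000 / 90,600,000 = 17.6022 ppt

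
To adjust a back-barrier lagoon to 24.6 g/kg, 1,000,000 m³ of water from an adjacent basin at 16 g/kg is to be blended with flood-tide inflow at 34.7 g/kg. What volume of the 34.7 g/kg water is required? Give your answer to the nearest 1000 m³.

Salt balance: 1,000,000×16 + V×34.7 = (1,000,000+V)×24.6
16,000,000 + 34.7V = 24,600,000 + 24.6V
8,600,000 = 10.1V
V = 851,485.15 m³

851000 m³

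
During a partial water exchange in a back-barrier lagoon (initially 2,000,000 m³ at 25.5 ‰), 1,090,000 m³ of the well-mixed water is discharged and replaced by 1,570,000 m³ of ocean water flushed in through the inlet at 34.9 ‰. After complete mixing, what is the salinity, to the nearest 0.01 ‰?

Remaining after removal: 910,000 m³ at 25.5 ‰ (salt = 23,205,000)
After addition: salt = 23,205,000 + 1,570,000×34.9 = 77,998,000; volume = 2,480,000 m³
S = 77,998,000 / 2,480,000 = 31.4508 ‰

31.45 ‰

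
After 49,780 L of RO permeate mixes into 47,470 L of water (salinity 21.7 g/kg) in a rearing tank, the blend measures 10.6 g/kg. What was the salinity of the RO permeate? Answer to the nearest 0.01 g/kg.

Salt balance: 47,470×21.7 + 49,780×S = 97,250×10.6
1,030,099 + 49,780·S = 1,030,850
S = (1,030,850 − 1,030,099) / 49,780 = 0.0151 g/kg

0.02 g/kg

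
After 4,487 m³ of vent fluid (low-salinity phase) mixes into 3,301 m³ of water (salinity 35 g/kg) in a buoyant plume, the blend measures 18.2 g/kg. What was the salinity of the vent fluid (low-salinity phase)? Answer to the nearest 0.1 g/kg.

Salt balance: 3,301×35 + 4,487×S = 7,788×18.2
115,535 + 4,487·S = 141,741.6
S = (141,741.6 − 115,535) / 4,487 = 5.8406 g/kg

5.8 g/kg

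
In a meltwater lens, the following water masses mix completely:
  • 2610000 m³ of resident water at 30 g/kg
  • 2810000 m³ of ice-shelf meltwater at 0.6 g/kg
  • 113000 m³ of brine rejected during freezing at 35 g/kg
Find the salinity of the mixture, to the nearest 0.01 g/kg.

15.17 g/kg

Weighted by volume,
salt = 2,610,000×30 + 2,810,000×0.6 + 113,000×35 = 78,300,000 + 1,686,000 + 3,955,000 = 83,941,000
volume = 2,610,000 + 2,810,000 + 113,000 = 5,533,000 m³
S = 83,941,000 / 5,533,000 = 15.171 g/kg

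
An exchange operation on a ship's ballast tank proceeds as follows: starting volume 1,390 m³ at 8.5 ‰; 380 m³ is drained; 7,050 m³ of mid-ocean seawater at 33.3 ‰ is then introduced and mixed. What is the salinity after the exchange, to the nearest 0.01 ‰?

Remaining after removal: 1,010 m³ at 8.5 ‰ (salt = 8,585)
After addition: salt = 8,585 + 7,050×33.3 = 243,350; volume = 8,060 m³
S = 243,350 / 8,060 = 30.1923 ‰

30.19 ‰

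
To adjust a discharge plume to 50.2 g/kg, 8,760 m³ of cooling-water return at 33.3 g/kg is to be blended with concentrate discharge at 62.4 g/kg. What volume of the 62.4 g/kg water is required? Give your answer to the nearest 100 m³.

Salt balance: 8,760×33.3 + V×62.4 = (8,760+V)×50.2
291,708 + 62.4V = 439,752 + 50.2V
148,044 = 12.2V
V = 12,134.75 m³

12100 m³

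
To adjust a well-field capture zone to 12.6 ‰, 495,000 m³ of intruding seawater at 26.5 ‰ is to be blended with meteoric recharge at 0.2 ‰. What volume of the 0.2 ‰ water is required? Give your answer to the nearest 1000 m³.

555000 m³

Salt balance: 495,000×26.5 + V×0.2 = (495,000+V)×12.6
13,117,500 + 0.2V = 6,237,000 + 12.6V
6,880,500 = 12.4V
V = 554,879.03 m³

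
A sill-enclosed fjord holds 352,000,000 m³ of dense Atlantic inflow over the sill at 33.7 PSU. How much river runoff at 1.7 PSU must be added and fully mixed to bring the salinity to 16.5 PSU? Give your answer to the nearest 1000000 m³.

409000000 m³

Salt balance: 352,000,000×33.7 + V×1.7 = (352,000,000+V)×16.5
11,862,400,000 + 1.7V = 5,808,000,000 + 16.5V
6,054,400,000 = 14.8V
V = 409,081,081.08 m³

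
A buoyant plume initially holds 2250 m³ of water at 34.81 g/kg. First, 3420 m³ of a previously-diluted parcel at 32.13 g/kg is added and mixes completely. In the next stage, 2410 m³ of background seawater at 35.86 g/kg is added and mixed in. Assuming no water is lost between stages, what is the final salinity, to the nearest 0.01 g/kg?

33.99 g/kg

Weighted by volume,
Initial salt = 2,250×34.81 = 78,322.5
After stage 1: salt = 78,322.5 + 3,420×32.13 = 188,207.1; volume = 5,670 m³; S = 33.193 g/kg
After stage 2: salt = 188,207.1 + 2,410×35.86 = 274,629.7; volume = 8,080 m³
S = 274,629.7 / 8,080 = 33.9888 g/kg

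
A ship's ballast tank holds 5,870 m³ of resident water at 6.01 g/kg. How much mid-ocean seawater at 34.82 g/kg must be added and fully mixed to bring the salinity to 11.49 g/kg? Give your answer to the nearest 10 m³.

1380 m³

Salt balance: 5,870×6.01 + V×34.82 = (5,870+V)×11.49
35,278.7 + 34.82V = 67,446.3 + 11.49V
32,167.6 = 23.33V
V = 1,378.81 m³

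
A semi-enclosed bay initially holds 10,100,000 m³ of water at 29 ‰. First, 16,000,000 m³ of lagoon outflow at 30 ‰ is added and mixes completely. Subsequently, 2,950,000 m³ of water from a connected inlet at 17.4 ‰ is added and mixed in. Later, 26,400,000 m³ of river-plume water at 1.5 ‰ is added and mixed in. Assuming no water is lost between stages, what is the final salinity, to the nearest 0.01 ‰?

15.58 ‰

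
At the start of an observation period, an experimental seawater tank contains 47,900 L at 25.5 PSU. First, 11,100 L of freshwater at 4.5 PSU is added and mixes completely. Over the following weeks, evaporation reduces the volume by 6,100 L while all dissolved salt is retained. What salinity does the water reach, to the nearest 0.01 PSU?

24.03 PSU

After mixing: salt = 47,900×25.5 + 11,100×4.5 = 1,271,400; volume = 59,000 L
After evaporation: salt unchanged = 1,271,400; volume = 59,000 − 6,100 = 52,900 L
S = 1,271,400 / 52,900 = 24.034 PSU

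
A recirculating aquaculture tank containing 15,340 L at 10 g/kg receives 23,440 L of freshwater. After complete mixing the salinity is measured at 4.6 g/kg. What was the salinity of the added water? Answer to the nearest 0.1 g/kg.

Salt balance: 15,340×10 + 23,440×S = 38,780×4.6
153,400 + 23,440·S = 178,388
S = (178,388 − 153,400) / 23,440 = 1.066 g/kg

1.1 g/kg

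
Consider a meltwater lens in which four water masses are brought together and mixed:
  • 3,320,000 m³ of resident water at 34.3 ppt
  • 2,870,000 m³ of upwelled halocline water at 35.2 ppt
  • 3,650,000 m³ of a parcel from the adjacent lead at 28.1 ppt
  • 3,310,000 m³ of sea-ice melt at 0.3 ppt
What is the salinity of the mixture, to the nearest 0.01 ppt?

Total salt / total volume:
salt = 3,320,000×34.3 + 2,870,000×35.2 + 3,650,000×28.1 + 3,310,000×0.3 = 113,876,000 + 101,024,000 + 102,565,000 + 993,000 = 318,458,000
volume = 3,320,000 + 2,870,000 + 3,650,000 + 3,310,000 = 13,150,000 m³
S = 318,458,000 / 13,150,000 = 24.2173 ppt

24.22 ppt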